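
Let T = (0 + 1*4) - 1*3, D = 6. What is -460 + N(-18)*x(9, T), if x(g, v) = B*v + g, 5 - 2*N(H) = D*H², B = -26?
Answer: 32043/2 ≈ 16022.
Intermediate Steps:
T = 1 (T = (0 + 4) - 3 = 4 - 3 = 1)
N(H) = 5/2 - 3*H²
x(g, v) = g - 26*v (x(g, v) = -26*v + g = g - 26*v)
-460 + N(-18)*x(9, T) = -460 + (5/2 - 3*(-18)²)*(9 - 26*1) = -460 + (5/2 - 3*324)*(9 - 26) = -460 + (5/2 - 972)*(-17) = -460 - 1939/2*(-17) = -460 + 32963/2 = 32043/2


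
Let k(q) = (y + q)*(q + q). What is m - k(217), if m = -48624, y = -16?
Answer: -135858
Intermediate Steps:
k(q) = 2*q*(-16 + q) (k(q) = (-16 + q)*(q + q) = (-16 + q)*(2*q) = 2*q*(-16 + q))
m - k(217) = -48624 - 2*217*(-16 + 217) = -48624 - 2*217*201 = -48624 - 1*87234 = -48624 - 87234 = -135858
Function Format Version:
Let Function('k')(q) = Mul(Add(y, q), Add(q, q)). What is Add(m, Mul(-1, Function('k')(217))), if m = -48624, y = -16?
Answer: -135858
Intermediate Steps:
Function('k')(q) = Mul(2, q, Add(-16, q)) (Function('k')(q) = Mul(Add(-16, q), Add(q, q)) = Mul(Add(-16, q), Mul(2, q)) = Mul(2, q, Add(-16, q)))
Add(m, Mul(-1, Function('k')(217))) = Add(-48624, Mul(-1, Mul(2, 217, Add(-16, 217)))) = Add(-48624, Mul(-1, Mul(2, 217, 201))) = Add(-48624, Mul(-1, 87234)) = Add(-48624, -87234) = -135858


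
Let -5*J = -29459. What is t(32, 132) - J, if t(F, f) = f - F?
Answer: -28959/5 ≈ -5791.8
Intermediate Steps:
J = 29459/5 (J = -⅕*(-29459) = 29459/5 ≈ 5891.8)
t(32, 132) - J = (132 - 1*32) - 1*29459/5 = (132 - 32) - 29459/5 = 100 - 29459/5 = -28959/5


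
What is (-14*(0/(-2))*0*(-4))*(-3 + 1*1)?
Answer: 0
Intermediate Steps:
(-14*(0/(-2))*0*(-4))*(-3 + 1*1) = (-14*(0*(-1/2))*0*(-4))*(-3 + 1) = -14*0*0*(-4)*(-2) = -0*(-4)*(-2) = -14*0*(-2) = 0*(-2) = 0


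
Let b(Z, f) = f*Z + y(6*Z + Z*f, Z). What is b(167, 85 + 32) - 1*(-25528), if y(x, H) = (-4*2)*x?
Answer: -119261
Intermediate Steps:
y(x, H) = -8*x
b(Z, f) = -48*Z - 7*Z*f (b(Z, f) = f*Z - 8*(6*Z + Z*f) = Z*f + (-48*Z - 8*Z*f) = -48*Z - 7*Z*f)
b(167, 85 + 32) - 1*(-25528) = 167*(-48 - 7*(85 + 32)) - 1*(-25528) = 167*(-48 - 7*117) + 25528 = 167*(-48 - 819) + 25528 = 167*(-867) + 25528 = -144789 + 25528 = -119261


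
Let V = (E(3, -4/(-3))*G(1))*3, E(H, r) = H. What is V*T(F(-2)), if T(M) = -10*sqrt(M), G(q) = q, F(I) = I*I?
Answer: -180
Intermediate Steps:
F(I) = I**2
V = 9 (V = (3*1)*3 = 3*3 = 9)
V*T(F(-2)) = 9*(-10*sqrt((-2)**2)) = 9*(-10*sqrt(4)) = 9*(-10*2) = 9*(-20) = -180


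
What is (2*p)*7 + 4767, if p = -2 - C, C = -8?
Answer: 4851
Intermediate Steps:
p = 6 (p = -2 - 1*(-8) = -2 + 8 = 6)
(2*p)*7 + 4767 = (2*6)*7 + 4767 = 12*7 + 4767 = 84 + 4767 = 4851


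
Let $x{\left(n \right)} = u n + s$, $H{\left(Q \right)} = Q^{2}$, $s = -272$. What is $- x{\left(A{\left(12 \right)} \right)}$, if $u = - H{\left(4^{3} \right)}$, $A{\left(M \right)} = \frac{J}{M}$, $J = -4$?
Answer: $- \frac{3280}{3} \approx -1093.3$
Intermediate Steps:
$A{\left(M \right)} = - \frac{4}{M}$
$u = -4096$ ($u = - \left(4^{3}\right)^{2} = - 64^{2} = \left(-1\right) 4096 = -4096$)
$x{\left(n \right)} = -272 - 4096 n$ ($x{\left(n \right)} = - 4096 n - 272 = -272 - 4096 n$)
$- x{\left(A{\left(12 \right)} \right)} = - (-272 - 4096 \left(- \frac{4}{12}\right)) = - (-272 - 4096 \left(\left(-4\right) \frac{1}{12}\right)) = - (-272 - - \frac{4096}{3}) = - (-272 + \frac{4096}{3}) = \left(-1\right) \frac{3280}{3} = - \frac{3280}{3}$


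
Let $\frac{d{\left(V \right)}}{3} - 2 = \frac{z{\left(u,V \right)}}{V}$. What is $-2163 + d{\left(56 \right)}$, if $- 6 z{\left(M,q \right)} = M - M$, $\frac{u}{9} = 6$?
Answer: $-2157$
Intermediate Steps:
$u = 54$ ($u = 9 \cdot 6 = 54$)
$z{\left(M,q \right)} = 0$ ($z{\left(M,q \right)} = - \frac{M - M}{6} = \left(- \frac{1}{6}\right) 0 = 0$)
$d{\left(V \right)} = 6$ ($d{\left(V \right)} = 6 + 3 \frac{0}{V} = 6 + 3 \cdot 0 = 6 + 0 = 6$)
$-2163 + d{\left(56 \right)} = -2163 + 6 = -2157$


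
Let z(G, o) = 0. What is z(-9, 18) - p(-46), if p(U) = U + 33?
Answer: 13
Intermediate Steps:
p(U) = 33 + U
z(-9, 18) - p(-46) = 0 - (33 - 46) = 0 - 1*(-13) = 0 + 13 = 13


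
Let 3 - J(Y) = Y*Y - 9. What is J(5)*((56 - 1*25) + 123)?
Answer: -2002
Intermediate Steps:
J(Y) = 12 - Y**2 (J(Y) = 3 - (Y*Y - 9) = 3 - (Y**2 - 9) = 3 - (-9 + Y**2) = 3 + (9 - Y**2) = 12 - Y**2)
J(5)*((56 - 1*25) + 123) = (12 - 1*5**2)*((56 - 1*25) + 123) = (12 - 1*25)*((56 - 25) + 123) = (12 - 25)*(31 + 123) = -13*154 = -2002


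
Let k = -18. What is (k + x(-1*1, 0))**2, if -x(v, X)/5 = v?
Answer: 169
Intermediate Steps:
x(v, X) = -5*v
(k + x(-1*1, 0))**2 = (-18 - (-5))**2 = (-18 - 5*(-1))**2 = (-18 + 5)**2 = (-13)**2 = 169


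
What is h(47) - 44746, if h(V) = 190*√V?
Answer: -44746 + 190*√47 ≈ -43443.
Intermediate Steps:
h(47) - 44746 = 190*√47 - 44746 = -44746 + 190*√47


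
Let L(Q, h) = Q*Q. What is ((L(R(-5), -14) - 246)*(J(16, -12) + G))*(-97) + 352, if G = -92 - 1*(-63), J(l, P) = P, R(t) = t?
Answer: -878565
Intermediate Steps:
G = -29 (G = -92 + 63 = -29)
L(Q, h) = Q²
((L(R(-5), -14) - 246)*(J(16, -12) + G))*(-97) + 352 = (((-5)² - 246)*(-12 - 29))*(-97) + 352 = ((25 - 246)*(-41))*(-97) + 352 = -221*(-41)*(-97) + 352 = 9061*(-97) + 352 = -878917 + 352 = -878565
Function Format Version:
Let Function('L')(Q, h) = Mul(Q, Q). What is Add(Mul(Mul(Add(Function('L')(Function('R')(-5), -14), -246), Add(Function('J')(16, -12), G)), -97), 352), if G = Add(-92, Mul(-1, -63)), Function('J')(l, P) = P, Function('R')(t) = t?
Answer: -878565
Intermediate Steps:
G = -29 (G = Add(-92, 63) = -29)
Function('L')(Q, h) = Pow(Q, 2)
Add(Mul(Mul(Add(Function('L')(Function('R')(-5), -14), -246), Add(Function('J')(16, -12), G)), -97), 352) = Add(Mul(Mul(Add(Pow(-5, 2), -246), Add(-12, -29)), -97), 352) = Add(Mul(Mul(Add(25, -246), -41), -97), 352) = Add(Mul(Mul(-221, -41), -97), 352) = Add(Mul(9061, -97), 352) = Add(-878917, 352) = -878565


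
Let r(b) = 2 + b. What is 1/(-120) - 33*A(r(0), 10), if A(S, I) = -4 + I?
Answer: -23761/120 ≈ -198.01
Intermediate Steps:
1/(-120) - 33*A(r(0), 10) = 1/(-120) - 33*(-4 + 10) = -1/120 - 33*6 = -1/120 - 198 = -23761/120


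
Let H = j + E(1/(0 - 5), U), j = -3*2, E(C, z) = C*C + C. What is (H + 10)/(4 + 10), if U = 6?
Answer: 48/175 ≈ 0.27429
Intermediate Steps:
E(C, z) = C + C**2 (E(C, z) = C**2 + C = C + C**2)
j = -6
H = -154/25 (H = -6 + (1 + 1/(0 - 5))/(0 - 5) = -6 + (1 + 1/(-5))/(-5) = -6 - (1 - 1/5)/5 = -6 - 1/5*4/5 = -6 - 4/25 = -154/25 ≈ -6.1600)
(H + 10)/(4 + 10) = (-154/25 + 10)/(4 + 10) = (96/25)/14 = (1/14)*(96/25) = 48/175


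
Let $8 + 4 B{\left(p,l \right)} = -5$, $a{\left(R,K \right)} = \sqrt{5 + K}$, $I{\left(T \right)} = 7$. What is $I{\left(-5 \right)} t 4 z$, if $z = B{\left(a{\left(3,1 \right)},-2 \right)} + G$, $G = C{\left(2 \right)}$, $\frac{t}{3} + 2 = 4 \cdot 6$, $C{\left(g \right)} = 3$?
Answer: $-462$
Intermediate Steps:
$B{\left(p,l \right)} = - \frac{13}{4}$ ($B{\left(p,l \right)} = -2 + \frac{1}{4} \left(-5\right) = -2 - \frac{5}{4} = - \frac{13}{4}$)
$t = 66$ ($t = -6 + 3 \cdot 4 \cdot 6 = -6 + 3 \cdot 24 = -6 + 72 = 66$)
$G = 3$
$z = - \frac{1}{4}$ ($z = - \frac{13}{4} + 3 = - \frac{1}{4} \approx -0.25$)
$I{\left(-5 \right)} t 4 z = 7 \cdot 66 \cdot 4 \left(- \frac{1}{4}\right) = 7 \cdot 264 \left(- \frac{1}{4}\right) = 1848 \left(- \frac{1}{4}\right) = -462$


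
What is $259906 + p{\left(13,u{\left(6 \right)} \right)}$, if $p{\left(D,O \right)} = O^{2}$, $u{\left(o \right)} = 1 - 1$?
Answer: $259906$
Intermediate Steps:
$u{\left(o \right)} = 0$
$259906 + p{\left(13,u{\left(6 \right)} \right)} = 259906 + 0^{2} = 259906 + 0 = 259906$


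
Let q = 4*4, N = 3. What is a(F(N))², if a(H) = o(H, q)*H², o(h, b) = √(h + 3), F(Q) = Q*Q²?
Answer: 15943230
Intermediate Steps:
F(Q) = Q³
q = 16
o(h, b) = √(3 + h)
a(H) = H²*√(3 + H) (a(H) = √(3 + H)*H² = H²*√(3 + H))
a(F(N))² = ((3³)²*√(3 + 3³))² = (27²*√(3 + 27))² = (729*√30)² = 15943230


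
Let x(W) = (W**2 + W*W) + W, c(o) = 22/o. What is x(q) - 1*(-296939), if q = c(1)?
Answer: 297929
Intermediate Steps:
q = 22 (q = 22/1 = 22*1 = 22)
x(W) = W + 2*W**2 (x(W) = (W**2 + W**2) + W = 2*W**2 + W = W + 2*W**2)
x(q) - 1*(-296939) = 22*(1 + 2*22) - 1*(-296939) = 22*(1 + 44) + 296939 = 22*45 + 296939 = 990 + 296939 = 297929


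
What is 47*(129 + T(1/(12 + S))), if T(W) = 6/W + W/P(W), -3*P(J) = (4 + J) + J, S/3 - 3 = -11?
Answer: 123375/46 ≈ 2682.1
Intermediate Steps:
S = -24 (S = 9 + 3*(-11) = 9 - 33 = -24)
P(J) = -4/3 - 2*J/3 (P(J) = -((4 + J) + J)/3 = -(4 + 2*J)/3 = -4/3 - 2*J/3)
T(W) = 6/W + W/(-4/3 - 2*W/3)
47*(129 + T(1/(12 + S))) = 47*(129 + 3*(8 - (1/(12 - 24))² + 4/(12 - 24))/(2*(1/(12 - 24))*(2 + 1/(12 - 24)))) = 47*(129 + 3*(8 - (1/(-12))² + 4/(-12))/(2*(1/(-12))*(2 + 1/(-12)))) = 47*(129 + 3*(8 - (-1/12)² + 4*(-1/12))/(2*(-1/12)*(2 - 1/12))) = 47*(129 + (3/2)*(-12)*(8 - 1*1/144 - ⅓)/(23/12)) = 47*(129 + (3/2)*(-12)*(12/23)*(8 - 1/144 - ⅓)) = 47*(129 + (3/2)*(-12)*(12/23)*(1103/144)) = 47*(129 - 3309/46) = 47*(2625/46) = 123375/46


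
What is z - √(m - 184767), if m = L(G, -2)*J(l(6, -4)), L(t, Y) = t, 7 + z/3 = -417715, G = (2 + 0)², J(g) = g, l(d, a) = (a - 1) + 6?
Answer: -1253166 - I*√184763 ≈ -1.2532e+6 - 429.84*I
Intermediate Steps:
l(d, a) = 5 + a (l(d, a) = (-1 + a) + 6 = 5 + a)
G = 4 (G = 2² = 4)
z = -1253166 (z = -21 + 3*(-417715) = -21 - 1253145 = -1253166)
m = 4 (m = 4*(5 - 4) = 4*1 = 4)
z - √(m - 184767) = -1253166 - √(4 - 184767) = -1253166 - √(-184763) = -1253166 - I*√184763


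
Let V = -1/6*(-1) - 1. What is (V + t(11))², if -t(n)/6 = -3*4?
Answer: 182329/36 ≈ 5064.7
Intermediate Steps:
V = -⅚ (V = -1*⅙*(-1) - 1 = -⅙*(-1) - 1 = ⅙ - 1 = -⅚ ≈ -0.83333)
t(n) = 72 (t(n) = -(-18)*4 = -6*(-12) = 72)
(V + t(11))² = (-⅚ + 72)² = (427/6)² = 182329/36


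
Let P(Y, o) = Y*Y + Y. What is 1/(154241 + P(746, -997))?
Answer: 1/711503 ≈ 1.4055e-6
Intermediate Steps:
P(Y, o) = Y + Y² (P(Y, o) = Y² + Y = Y + Y²)
1/(154241 + P(746, -997)) = 1/(154241 + 746*(1 + 746)) = 1/(154241 + 746*747) = 1/(154241 + 557262) = 1/711503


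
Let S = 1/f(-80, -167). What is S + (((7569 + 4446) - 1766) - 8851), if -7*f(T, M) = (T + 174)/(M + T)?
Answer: 133141/94 ≈ 1416.4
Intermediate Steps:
f(T, M) = -(174 + T)/(7*(M + T)) (f(T, M) = -(T + 174)/(7*(M + T)) = -(174 + T)/(7*(M + T)))
S = 1729/94 (S = 1/((-174 - 1*(-80))/(7*(-167 - 80))) = 1/((1/7)*(-174 + 80)/(-247)) = 1/((1/7)*(-1/247)*(-94)) = 1/(94/1729) = 1729/94 ≈ 18.394)
S + (((7569 + 4446) - 1766) - 8851) = 1729/94 + (((7569 + 4446) - 1766) - 8851) = 1729/94 + ((12015 - 1766) - 8851) = 1729/94 + (10249 - 8851) = 1729/94 + 1398 = 133141/94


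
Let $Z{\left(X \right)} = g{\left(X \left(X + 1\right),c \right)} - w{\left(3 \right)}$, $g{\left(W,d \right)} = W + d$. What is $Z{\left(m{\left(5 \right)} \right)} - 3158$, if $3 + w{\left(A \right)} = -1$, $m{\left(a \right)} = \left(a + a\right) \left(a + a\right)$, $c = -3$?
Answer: $6943$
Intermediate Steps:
$m{\left(a \right)} = 4 a^{2}$ ($m{\left(a \right)} = 2 a 2 a = 4 a^{2}$)
$w{\left(A \right)} = -4$ ($w{\left(A \right)} = -3 - 1 = -4$)
$Z{\left(X \right)} = 1 + X \left(1 + X\right)$ ($Z{\left(X \right)} = \left(X \left(X + 1\right) - 3\right) - -4 = \left(X \left(1 + X\right) - 3\right) + 4 = \left(-3 + X \left(1 + X\right)\right) + 4 = 1 + X \left(1 + X\right)$)
$Z{\left(m{\left(5 \right)} \right)} - 3158 = \left(1 + 4 \cdot 5^{2} \left(1 + 4 \cdot 5^{2}\right)\right) - 3158 = \left(1 + 4 \cdot 25 \left(1 + 4 \cdot 25\right)\right) - 3158 = \left(1 + 100 \left(1 + 100\right)\right) - 3158 = \left(1 + 100 \cdot 101\right) - 3158 = \left(1 + 10100\right) - 3158 = 10101 - 3158 = 6943$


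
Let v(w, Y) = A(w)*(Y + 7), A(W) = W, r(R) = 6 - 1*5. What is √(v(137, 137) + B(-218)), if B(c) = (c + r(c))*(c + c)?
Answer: 2*√28585 ≈ 338.14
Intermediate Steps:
r(R) = 1 (r(R) = 6 - 5 = 1)
B(c) = 2*c*(1 + c) (B(c) = (c + 1)*(c + c) = (1 + c)*(2*c) = 2*c*(1 + c))
v(w, Y) = w*(7 + Y) (v(w, Y) = w*(Y + 7) = w*(7 + Y))
√(v(137, 137) + B(-218)) = √(137*(7 + 137) + 2*(-218)*(1 - 218)) = √(137*144 + 2*(-218)*(-217)) = √(19728 + 94612) = √114340 = 2*√28585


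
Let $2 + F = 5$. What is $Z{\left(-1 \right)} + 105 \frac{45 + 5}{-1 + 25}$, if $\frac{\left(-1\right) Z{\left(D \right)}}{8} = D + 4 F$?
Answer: $\frac{523}{4} \approx 130.75$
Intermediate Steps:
$F = 3$ ($F = -2 + 5 = 3$)
$Z{\left(D \right)} = -96 - 8 D$ ($Z{\left(D \right)} = - 8 \left(D + 4 \cdot 3\right) = - 8 \left(D + 12\right) = - 8 \left(12 + D\right) = -96 - 8 D$)
$Z{\left(-1 \right)} + 105 \frac{45 + 5}{-1 + 25} = \left(-96 - -8\right) + 105 \frac{45 + 5}{-1 + 25} = \left(-96 + 8\right) + 105 \cdot \frac{50}{24} = -88 + 105 \cdot 50 \cdot \frac{1}{24} = -88 + 105 \cdot \frac{25}{12} = -88 + \frac{875}{4} = \frac{523}{4}$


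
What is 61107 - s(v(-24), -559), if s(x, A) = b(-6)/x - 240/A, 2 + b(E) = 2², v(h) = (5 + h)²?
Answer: 12331243735/201799 ≈ 61107.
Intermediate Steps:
b(E) = 2 (b(E) = -2 + 2² = -2 + 4 = 2)
s(x, A) = -240/A + 2/x (s(x, A) = 2/x - 240/A = -240/A + 2/x)
61107 - s(v(-24), -559) = 61107 - (-240/(-559) + 2/((5 - 24)²)) = 61107 - (-240*(-1/559) + 2/((-19)²)) = 61107 - (240/559 + 2/361) = 61107 - 1*87758/201799 = 61107 - 87758/201799 = 12331243735/201799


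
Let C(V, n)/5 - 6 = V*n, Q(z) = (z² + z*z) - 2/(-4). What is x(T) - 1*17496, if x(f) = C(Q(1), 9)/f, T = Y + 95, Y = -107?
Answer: -140063/8 ≈ -17508.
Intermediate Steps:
T = -12 (T = -107 + 95 = -12)
Q(z) = ½ + 2*z² (Q(z) = (z² + z²) - 2*(-¼) = 2*z² + ½ = ½ + 2*z²)
C(V, n) = 30 + 5*V*n (C(V, n) = 30 + 5*(V*n) = 30 + 5*V*n)
x(f) = 285/(2*f) (x(f) = (30 + 5*(½ + 2*1²)*9)/f = (30 + 5*(½ + 2*1)*9)/f = (30 + 5*(½ + 2)*9)/f = (30 + 5*(5/2)*9)/f = (30 + 225/2)/f = 285/(2*f))
x(T) - 1*17496 = (285/2)/(-12) - 1*17496 = (285/2)*(-1/12) - 17496 = -95/8 - 17496 = -140063/8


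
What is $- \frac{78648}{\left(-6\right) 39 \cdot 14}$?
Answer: $\frac{6554}{273} \approx 24.007$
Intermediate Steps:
$- \frac{78648}{\left(-6\right) 39 \cdot 14} = - \frac{78648}{\left(-234\right) 14} = - \frac{78648}{-3276} = \left(-78648\right) \left(- \frac{1}{3276}\right) = \frac{6554}{273}$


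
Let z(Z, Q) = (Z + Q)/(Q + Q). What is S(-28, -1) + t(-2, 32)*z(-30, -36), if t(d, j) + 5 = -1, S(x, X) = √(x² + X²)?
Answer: -11/2 + √785 ≈ 22.518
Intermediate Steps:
S(x, X) = √(X² + x²)
t(d, j) = -6 (t(d, j) = -5 - 1 = -6)
z(Z, Q) = (Q + Z)/(2*Q) (z(Z, Q) = (Q + Z)/((2*Q)) = (Q + Z)*(1/(2*Q)) = (Q + Z)/(2*Q))
S(-28, -1) + t(-2, 32)*z(-30, -36) = √((-1)² + (-28)²) - 3*(-36 - 30)/(-36) = √(1 + 784) - 3*(-1)*(-66)/36 = √785 - 6*11/12 = √785 - 11/2 = -11/2 + √785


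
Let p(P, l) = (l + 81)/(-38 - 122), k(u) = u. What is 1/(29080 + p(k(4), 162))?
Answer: 160/4652557 ≈ 3.4390e-5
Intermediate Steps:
p(P, l) = -81/160 - l/160 (p(P, l) = (81 + l)/(-160) = (81 + l)*(-1/160) = -81/160 - l/160)
1/(29080 + p(k(4), 162)) = 1/(29080 + (-81/160 - 1/160*162)) = 1/(29080 + (-81/160 - 81/80)) = 1/(29080 - 243/160) = 1/(4652557/160) = 160/4652557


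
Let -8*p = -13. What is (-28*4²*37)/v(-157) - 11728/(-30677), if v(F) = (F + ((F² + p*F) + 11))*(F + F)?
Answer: 359214129776/934278189087 ≈ 0.38448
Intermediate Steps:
p = 13/8 (p = -⅛*(-13) = 13/8 ≈ 1.6250)
v(F) = 2*F*(11 + F² + 21*F/8) (v(F) = (F + ((F² + 13*F/8) + 11))*(F + F) = (F + (11 + F² + 13*F/8))*(2*F) = (11 + F² + 21*F/8)*(2*F) = 2*F*(11 + F² + 21*F/8))
(-28*4²*37)/v(-157) - 11728/(-30677) = (-28*4²*37)/(((¼)*(-157)*(88 + 8*(-157)² + 21*(-157)))) - 11728/(-30677) = (-28*16*37)/(((¼)*(-157)*(88 + 8*24649 - 3297))) - 11728*(-1/30677) = (-448*37)/(((¼)*(-157)*(88 + 197192 - 3297))) + 11728/30677 = -16576/((¼)*(-157)*193983) + 11728/30677 = -16576/(-30455331/4) + 11728/30677 = -16576*(-4/30455331) + 11728/30677 = 66304/30455331 + 11728/30677 = 359214129776/934278189087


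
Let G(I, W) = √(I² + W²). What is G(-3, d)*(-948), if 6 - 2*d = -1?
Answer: -474*√85 ≈ -4370.1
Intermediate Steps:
d = 7/2 (d = 3 - ½*(-1) = 3 + ½ = 7/2 ≈ 3.5000)
G(-3, d)*(-948) = √((-3)² + (7/2)²)*(-948) = √(9 + 49/4)*(-948) = √(85/4)*(-948) = (√85/2)*(-948) = -474*√85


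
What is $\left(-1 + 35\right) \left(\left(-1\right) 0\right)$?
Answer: $0$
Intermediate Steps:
$\left(-1 + 35\right) \left(\left(-1\right) 0\right) = 34 \cdot 0 = 0$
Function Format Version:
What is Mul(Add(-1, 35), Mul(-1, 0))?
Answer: 0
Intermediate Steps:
Mul(Add(-1, 35), Mul(-1, 0)) = Mul(34, 0) = 0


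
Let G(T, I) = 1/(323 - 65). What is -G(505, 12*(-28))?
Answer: -1/258 ≈ -0.0038760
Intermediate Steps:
G(T, I) = 1/258
-G(505, 12*(-28)) = -1*1/258 = -1/258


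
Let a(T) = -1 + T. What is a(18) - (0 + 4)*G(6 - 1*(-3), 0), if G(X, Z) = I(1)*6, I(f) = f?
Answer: -7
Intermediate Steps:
G(X, Z) = 6 (G(X, Z) = 1*6 = 6)
a(18) - (0 + 4)*G(6 - 1*(-3), 0) = (-1 + 18) - (0 + 4)*6 = 17 - 4*6 = 17 - 1*24 = 17 - 24 = -7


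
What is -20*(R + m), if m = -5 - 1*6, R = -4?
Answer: 300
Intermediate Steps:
m = -11 (m = -5 - 6 = -11)
-20*(R + m) = -20*(-4 - 11) = -(-300) = -20*(-15) = 300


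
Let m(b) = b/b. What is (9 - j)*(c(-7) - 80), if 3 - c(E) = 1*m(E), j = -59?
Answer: -5304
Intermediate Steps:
m(b) = 1
c(E) = 2 (c(E) = 3 - 1 = 2)
(9 - j)*(c(-7) - 80) = (9 - 1*(-59))*(2 - 80) = (9 + 59)*(-78) = 68*(-78) = -5304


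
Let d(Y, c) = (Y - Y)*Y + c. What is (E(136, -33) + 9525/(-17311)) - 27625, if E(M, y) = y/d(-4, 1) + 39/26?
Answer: -957542393/34622 ≈ -27657.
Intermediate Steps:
d(Y, c) = c (d(Y, c) = 0*Y + c = 0 + c = c)
E(M, y) = 3/2 + y (E(M, y) = y/1 + 39/26 = y*1 + 39*(1/26) = y + 3/2 = 3/2 + y)
(E(136, -33) + 9525/(-17311)) - 27625 = ((3/2 - 33) + 9525/(-17311)) - 27625 = (-63/2 + 9525*(-1/17311)) - 27625 = (-63/2 - 9525/17311) - 27625 = -1109643/34622 - 27625 = -957542393/34622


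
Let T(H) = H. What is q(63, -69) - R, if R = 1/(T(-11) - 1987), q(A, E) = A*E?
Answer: -8685305/1998 ≈ -4347.0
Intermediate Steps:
R = -1/1998 (R = 1/(-11 - 1987) = 1/(-1998) = -1/1998 ≈ -0.00050050)
q(63, -69) - R = 63*(-69) - 1*(-1/1998) = -4347 + 1/1998 = -8685305/1998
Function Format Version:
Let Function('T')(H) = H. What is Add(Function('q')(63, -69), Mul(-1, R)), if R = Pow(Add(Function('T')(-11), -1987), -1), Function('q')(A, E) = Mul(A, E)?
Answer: Rational(-8685305, 1998) ≈ -4347.0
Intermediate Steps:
R = Rational(-1, 1998) (R = Pow(Add(-11, -1987), -1) = Pow(-1998, -1) = Rational(-1, 1998) ≈ -0.00050050)
Add(Function('q')(63, -69), Mul(-1, R)) = Add(Mul(63, -69), Mul(-1, Rational(-1, 1998))) = Add(-4347, Rational(1, 1998)) = Rational(-8685305, 1998)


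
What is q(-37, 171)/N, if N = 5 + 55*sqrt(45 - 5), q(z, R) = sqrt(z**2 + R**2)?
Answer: -sqrt(30610)/24195 + 44*sqrt(3061)/4839 ≈ 0.49584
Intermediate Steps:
q(z, R) = sqrt(R**2 + z**2)
N = 5 + 110*sqrt(10) (N = 5 + 55*sqrt(40) = 5 + 55*(2*sqrt(10)) = 5 + 110*sqrt(10) ≈ 352.85)
q(-37, 171)/N = sqrt(171**2 + (-37)**2)/(5 + 110*sqrt(10)) = sqrt(29241 + 1369)/(5 + 110*sqrt(10)) = sqrt(30610)/(5 + 110*sqrt(10))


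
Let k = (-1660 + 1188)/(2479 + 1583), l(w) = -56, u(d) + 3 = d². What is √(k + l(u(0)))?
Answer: 2*I*√57869283/2031 ≈ 7.4911*I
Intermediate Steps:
u(d) = -3 + d²
k = -236/2031 (k = -472/4062 = -472*1/4062 = -236/2031 ≈ -0.11620)
√(k + l(u(0))) = √(-236/2031 - 56) = √(-113972/2031) = 2*I*√57869283/2031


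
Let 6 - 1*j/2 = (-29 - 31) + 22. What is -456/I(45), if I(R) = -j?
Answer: 57/11 ≈ 5.1818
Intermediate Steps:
j = 88 (j = 12 - 2*((-29 - 31) + 22) = 12 - 2*(-60 + 22) = 12 - 2*(-38) = 12 + 76 = 88)
I(R) = -88 (I(R) = -1*88 = -88)
-456/I(45) = -456/(-88) = -456*(-1/88) = 57/11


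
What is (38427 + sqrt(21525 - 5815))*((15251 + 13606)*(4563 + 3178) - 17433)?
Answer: 8583231637908 + 223364604*sqrt(15710) ≈ 8.6112e+12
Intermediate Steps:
(38427 + sqrt(21525 - 5815))*((15251 + 13606)*(4563 + 3178) - 17433) = (38427 + sqrt(15710))*(28857*7741 - 17433) = (38427 + sqrt(15710))*(223382037 - 17433) = (38427 + sqrt(15710))*223364604 = 8583231637908 + 223364604*sqrt(15710)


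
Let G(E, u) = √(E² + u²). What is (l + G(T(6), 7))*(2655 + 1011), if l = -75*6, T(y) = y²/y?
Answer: -1649700 + 3666*√85 ≈ -1.6159e+6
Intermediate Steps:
T(y) = y
l = -450
(l + G(T(6), 7))*(2655 + 1011) = (-450 + √(6² + 7²))*(2655 + 1011) = (-450 + √(36 + 49))*3666 = (-450 + √85)*3666 = -1649700 + 3666*√85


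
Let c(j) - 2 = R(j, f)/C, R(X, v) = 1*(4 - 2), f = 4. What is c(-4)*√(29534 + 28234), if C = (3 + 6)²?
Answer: 328*√14442/81 ≈ 486.63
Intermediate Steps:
R(X, v) = 2 (R(X, v) = 1*2 = 2)
C = 81 (C = 9² = 81)
c(j) = 164/81 (c(j) = 2 + 2/81 = 164/81)
c(-4)*√(29534 + 28234) = 164*√(29534 + 28234)/81 = 164*√57768/81 = 164*(2*√14442)/81 = 328*√14442/81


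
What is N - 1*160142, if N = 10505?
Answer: -149637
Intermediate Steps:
N - 1*160142 = 10505 - 1*160142 = 10505 - 160142 = -149637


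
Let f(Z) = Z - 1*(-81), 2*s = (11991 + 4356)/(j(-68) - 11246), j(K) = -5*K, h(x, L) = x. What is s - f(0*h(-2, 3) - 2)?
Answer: -1739495/21812 ≈ -79.749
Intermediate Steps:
s = -16347/21812 (s = ((11991 + 4356)/(-5*(-68) - 11246))/2 = (16347/(340 - 11246))/2 = (16347/(-10906))/2 = (16347*(-1/10906))/2 = (1/2)*(-16347/10906) = -16347/21812 ≈ -0.74945)
f(Z) = 81 + Z (f(Z) = Z + 81 = 81 + Z)
s - f(0*h(-2, 3) - 2) = -16347/21812 - (81 + (0*(-2) - 2)) = -16347/21812 - (81 + (0 - 2)) = -16347/21812 - (81 - 2) = -16347/21812 - 1*79 = -16347/21812 - 79 = -1739495/21812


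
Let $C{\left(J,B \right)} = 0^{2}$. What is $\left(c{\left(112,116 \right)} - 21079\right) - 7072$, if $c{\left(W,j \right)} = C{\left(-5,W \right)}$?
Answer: $-28151$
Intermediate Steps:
$C{\left(J,B \right)} = 0$
$c{\left(W,j \right)} = 0$
$\left(c{\left(112,116 \right)} - 21079\right) - 7072 = \left(0 - 21079\right) - 7072 = -21079 - 7072 = -28151$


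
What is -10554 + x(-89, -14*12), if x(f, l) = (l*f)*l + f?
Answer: -2522579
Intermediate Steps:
x(f, l) = f + f*l² (x(f, l) = (f*l)*l + f = f*l² + f = f + f*l²)
-10554 + x(-89, -14*12) = -10554 - 89*(1 + (-14*12)²) = -10554 - 89*(1 + (-168)²) = -10554 - 89*(1 + 28224) = -10554 - 89*28225 = -10554 - 2512025 = -2522579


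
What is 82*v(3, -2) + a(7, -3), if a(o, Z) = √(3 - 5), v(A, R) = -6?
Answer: -492 + I*√2 ≈ -492.0 + 1.4142*I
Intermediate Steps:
a(o, Z) = I*√2 (a(o, Z) = √(-2) = I*√2)
82*v(3, -2) + a(7, -3) = 82*(-6) + I*√2 = -492 + I*√2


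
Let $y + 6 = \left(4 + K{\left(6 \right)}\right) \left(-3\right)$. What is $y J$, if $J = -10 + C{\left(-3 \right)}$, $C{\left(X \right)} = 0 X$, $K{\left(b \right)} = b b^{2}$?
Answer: $6660$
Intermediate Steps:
$K{\left(b \right)} = b^{3}$
$C{\left(X \right)} = 0$
$y = -666$ ($y = -6 + \left(4 + 6^{3}\right) \left(-3\right) = -6 + \left(4 + 216\right) \left(-3\right) = -6 + 220 \left(-3\right) = -6 - 660 = -666$)
$J = -10$ ($J = -10 + 0 = -10$)
$y J = \left(-666\right) \left(-10\right) = 6660$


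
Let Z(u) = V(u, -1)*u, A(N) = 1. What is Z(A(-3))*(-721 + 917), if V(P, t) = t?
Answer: -196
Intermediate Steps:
Z(u) = -u
Z(A(-3))*(-721 + 917) = (-1*1)*(-721 + 917) = -1*196 = -196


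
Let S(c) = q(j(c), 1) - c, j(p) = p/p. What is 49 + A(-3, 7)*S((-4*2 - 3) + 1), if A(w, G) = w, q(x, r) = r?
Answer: 16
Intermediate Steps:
j(p) = 1
S(c) = 1 - c
49 + A(-3, 7)*S((-4*2 - 3) + 1) = 49 - 3*(1 - ((-4*2 - 3) + 1)) = 49 - 3*(1 - ((-8 - 3) + 1)) = 49 - 3*(1 - (-11 + 1)) = 49 - 3*(1 - 1*(-10)) = 49 - 3*(1 + 10) = 49 - 3*11 = 49 - 33 = 16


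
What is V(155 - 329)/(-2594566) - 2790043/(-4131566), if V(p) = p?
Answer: 3619834799411/5359810335178 ≈ 0.67537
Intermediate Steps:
V(155 - 329)/(-2594566) - 2790043/(-4131566) = (155 - 329)/(-2594566) - 2790043/(-4131566) = -174*(-1/2594566) - 2790043*(-1/4131566) = 87/1297283 + 2790043/4131566 = 3619834799411/5359810335178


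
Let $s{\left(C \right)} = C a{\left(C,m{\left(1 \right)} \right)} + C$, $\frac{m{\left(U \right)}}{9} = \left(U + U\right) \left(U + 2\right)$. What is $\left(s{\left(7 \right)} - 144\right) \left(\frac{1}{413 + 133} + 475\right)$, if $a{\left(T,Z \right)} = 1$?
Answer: $- \frac{1296755}{21} \approx -61750.0$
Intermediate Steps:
$m{\left(U \right)} = 18 U \left(2 + U\right)$ ($m{\left(U \right)} = 9 \left(U + U\right) \left(U + 2\right) = 9 \cdot 2 U \left(2 + U\right) = 18 U \left(2 + U\right)$)
$s{\left(C \right)} = 2 C$ ($s{\left(C \right)} = C 1 + C = C + C = 2 C$)
$\left(s{\left(7 \right)} - 144\right) \left(\frac{1}{413 + 133} + 475\right) = \left(2 \cdot 7 - 144\right) \left(\frac{1}{413 + 133} + 475\right) = \left(14 - 144\right) \left(\frac{1}{546} + 475\right) = - 130 \left(\frac{1}{546} + 475\right) = \left(-130\right) \frac{259351}{546} = - \frac{1296755}{21}$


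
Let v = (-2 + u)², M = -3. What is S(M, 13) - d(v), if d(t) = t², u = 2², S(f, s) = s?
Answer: -3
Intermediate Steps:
u = 4
v = 4 (v = (-2 + 4)² = 2² = 4)
S(M, 13) - d(v) = 13 - 1*4² = 13 - 1*16 = 13 - 16 = -3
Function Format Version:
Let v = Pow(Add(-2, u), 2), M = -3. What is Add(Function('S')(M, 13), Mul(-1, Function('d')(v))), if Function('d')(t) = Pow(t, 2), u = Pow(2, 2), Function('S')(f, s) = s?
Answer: -3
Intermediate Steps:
u = 4
v = 4 (v = Pow(Add(-2, 4), 2) = Pow(2, 2) = 4)
Add(Function('S')(M, 13), Mul(-1, Function('d')(v))) = Add(13, Mul(-1, Pow(4, 2))) = Add(13, Mul(-1, 16)) = Add(13, -16) = -3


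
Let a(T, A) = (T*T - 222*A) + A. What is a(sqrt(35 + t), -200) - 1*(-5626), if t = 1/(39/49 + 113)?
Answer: 278024985/5576 ≈ 49861.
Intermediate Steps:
t = 49/5576 (t = 1/(39*(1/49) + 113) = 1/(39/49 + 113) = 1/(5576/49) = 49/5576 ≈ 0.0087877)
a(T, A) = T**2 - 221*A (a(T, A) = (T**2 - 222*A) + A = T**2 - 221*A)
a(sqrt(35 + t), -200) - 1*(-5626) = ((sqrt(35 + 49/5576))**2 - 221*(-200)) - 1*(-5626) = ((sqrt(195209/5576))**2 + 44200) + 5626 = ((sqrt(272121346)/2788)**2 + 44200) + 5626 = (195209/5576 + 44200) + 5626 = 246654409/5576 + 5626 = 278024985/5576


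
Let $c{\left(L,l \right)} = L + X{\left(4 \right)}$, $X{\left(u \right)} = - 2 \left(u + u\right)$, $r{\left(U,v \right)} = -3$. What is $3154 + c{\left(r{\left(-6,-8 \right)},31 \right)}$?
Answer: $3135$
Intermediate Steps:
$X{\left(u \right)} = - 4 u$ ($X{\left(u \right)} = - 2 \cdot 2 u = - 4 u$)
$c{\left(L,l \right)} = -16 + L$ ($c{\left(L,l \right)} = L - 16 = -16 + L$)
$3154 + c{\left(r{\left(-6,-8 \right)},31 \right)} = 3154 - 19 = 3135$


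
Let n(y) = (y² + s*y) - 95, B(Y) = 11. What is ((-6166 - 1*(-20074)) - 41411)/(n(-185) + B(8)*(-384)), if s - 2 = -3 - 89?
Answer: -27503/46556 ≈ -0.59075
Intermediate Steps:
s = -90 (s = 2 + (-3 - 89) = 2 - 92 = -90)
n(y) = -95 + y² - 90*y (n(y) = (y² - 90*y) - 95 = -95 + y² - 90*y)
((-6166 - 1*(-20074)) - 41411)/(n(-185) + B(8)*(-384)) = ((-6166 - 1*(-20074)) - 41411)/((-95 + (-185)² - 90*(-185)) + 11*(-384)) = ((-6166 + 20074) - 41411)/((-95 + 34225 + 16650) - 4224) = (13908 - 41411)/(50780 - 4224) = -27503/46556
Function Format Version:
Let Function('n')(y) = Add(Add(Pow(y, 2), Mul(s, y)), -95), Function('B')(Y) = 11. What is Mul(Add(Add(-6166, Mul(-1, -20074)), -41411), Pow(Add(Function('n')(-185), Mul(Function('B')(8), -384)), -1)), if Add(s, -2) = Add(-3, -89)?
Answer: Rational(-27503, 46556) ≈ -0.59075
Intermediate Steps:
s = -90 (s = Add(2, Add(-3, -89)) = Add(2, -92) = -90)
Function('n')(y) = Add(-95, Pow(y, 2), Mul(-90, y)) (Function('n')(y) = Add(Add(Pow(y, 2), Mul(-90, y)), -95) = Add(-95, Pow(y, 2), Mul(-90, y)))
Mul(Add(Add(-6166, Mul(-1, -20074)), -41411), Pow(Add(Function('n')(-185), Mul(Function('B')(8), -384)), -1)) = Mul(Add(Add(-6166, Mul(-1, -20074)), -41411), Pow(Add(Add(-95, Pow(-185, 2), Mul(-90, -185)), Mul(11, -384)), -1)) = Mul(Add(Add(-6166, 20074), -41411), Pow(Add(Add(-95, 34225, 16650), -4224), -1)) = Mul(Add(13908, -41411), Pow(Add(50780, -4224), -1)) = Mul(-27503, Pow(46556, -1)) = Mul(-27503, Rational(1, 46556)) = Rational(-27503, 46556)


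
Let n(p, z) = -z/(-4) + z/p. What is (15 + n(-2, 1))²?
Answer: 3481/16 ≈ 217.56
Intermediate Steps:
n(p, z) = z/4 + z/p (n(p, z) = -z*(-¼) + z/p = z/4 + z/p)
(15 + n(-2, 1))² = (15 + ((¼)*1 + 1/(-2)))² = (15 + (¼ + 1*(-½)))² = (15 + (¼ - ½))² = (15 - ¼)² = (59/4)² = 3481/16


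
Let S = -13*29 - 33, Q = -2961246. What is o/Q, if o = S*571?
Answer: 117055/1480623 ≈ 0.079058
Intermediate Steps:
S = -410 (S = -377 - 33 = -410)
o = -234110 (o = -410*571 = -234110)
o/Q = -234110/(-2961246) = -234110*(-1/2961246) = 117055/1480623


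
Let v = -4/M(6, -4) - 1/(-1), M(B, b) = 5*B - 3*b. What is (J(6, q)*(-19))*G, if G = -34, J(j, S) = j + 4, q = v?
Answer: 6460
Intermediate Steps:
M(B, b) = -3*b + 5*B
v = 19/21 (v = -4/(-3*(-4) + 5*6) - 1/(-1) = -4/(12 + 30) - 1*(-1) = -4/42 + 1 = -4*1/42 + 1 = -2/21 + 1 = 19/21 ≈ 0.90476)
q = 19/21 ≈ 0.90476
J(j, S) = 4 + j
(J(6, q)*(-19))*G = ((4 + 6)*(-19))*(-34) = (10*(-19))*(-34) = -190*(-34) = 6460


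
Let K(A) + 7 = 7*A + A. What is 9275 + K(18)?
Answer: 9412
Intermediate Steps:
K(A) = -7 + 8*A (K(A) = -7 + (7*A + A) = -7 + 8*A)
9275 + K(18) = 9275 + (-7 + 8*18) = 9275 + (-7 + 144) = 9275 + 137 = 9412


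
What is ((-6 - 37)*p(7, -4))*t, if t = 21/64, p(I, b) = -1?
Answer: 903/64 ≈ 14.109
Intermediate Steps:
t = 21/64 (t = 21*(1/64) = 21/64 ≈ 0.32813)
((-6 - 37)*p(7, -4))*t = ((-6 - 37)*(-1))*(21/64) = -43*(-1)*(21/64) = 43*(21/64) = 903/64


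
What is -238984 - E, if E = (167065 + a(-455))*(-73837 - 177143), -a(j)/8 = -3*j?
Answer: 39189033116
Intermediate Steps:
a(j) = 24*j (a(j) = -(-24)*j = 24*j)
E = -39189272100 (E = (167065 + 24*(-455))*(-73837 - 177143) = (167065 - 10920)*(-250980) = 156145*(-250980) = -39189272100)
-238984 - E = -238984 - 1*(-39189272100) = -238984 + 39189272100 = 39189033116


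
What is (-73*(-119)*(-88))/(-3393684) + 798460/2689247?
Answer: 170197568974/325944804141 ≈ 0.52217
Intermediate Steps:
(-73*(-119)*(-88))/(-3393684) + 798460/2689247 = (8687*(-88))*(-1/3393684) + 798460*(1/2689247) = -764456*(-1/3393684) + 798460/2689247 = 27302/121203 + 798460/2689247 = 170197568974/325944804141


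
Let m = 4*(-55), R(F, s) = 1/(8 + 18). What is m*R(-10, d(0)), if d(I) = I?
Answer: -110/13 ≈ -8.4615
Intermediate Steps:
R(F, s) = 1/26
m = -220
m*R(-10, d(0)) = -220*1/26 = -110/13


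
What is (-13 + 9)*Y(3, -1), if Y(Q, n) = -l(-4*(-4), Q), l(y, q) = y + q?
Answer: 76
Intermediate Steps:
l(y, q) = q + y
Y(Q, n) = -16 - Q (Y(Q, n) = -(Q - 4*(-4)) = -(Q + 16) = -(16 + Q) = -16 - Q)
(-13 + 9)*Y(3, -1) = (-13 + 9)*(-16 - 1*3) = -4*(-16 - 3) = -4*(-19) = 76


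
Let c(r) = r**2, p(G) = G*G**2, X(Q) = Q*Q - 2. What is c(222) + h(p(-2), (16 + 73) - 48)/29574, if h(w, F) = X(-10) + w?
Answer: 80973617/1643 ≈ 49284.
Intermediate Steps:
X(Q) = -2 + Q**2 (X(Q) = Q**2 - 2 = -2 + Q**2)
p(G) = G**3
h(w, F) = 98 + w (h(w, F) = (-2 + (-10)**2) + w = (-2 + 100) + w = 98 + w)
c(222) + h(p(-2), (16 + 73) - 48)/29574 = 222**2 + (98 + (-2)**3)/29574 = 49284 + (98 - 8)*(1/29574) = 49284 + 90*(1/29574) = 49284 + 5/1643 = 80973617/1643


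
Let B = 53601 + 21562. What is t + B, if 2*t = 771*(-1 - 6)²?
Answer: 188105/2 ≈ 94053.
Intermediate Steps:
B = 75163
t = 37779/2 (t = (771*(-1 - 6)²)/2 = (771*(-7)²)/2 = (771*49)/2 = (½)*37779 = 37779/2 ≈ 18890.)
t + B = 37779/2 + 75163 = 188105/2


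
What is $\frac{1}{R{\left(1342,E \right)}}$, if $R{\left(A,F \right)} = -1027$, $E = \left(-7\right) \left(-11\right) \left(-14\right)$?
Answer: $- \frac{1}{1027} \approx -0.00097371$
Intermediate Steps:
$E = -1078$ ($E = 77 \left(-14\right) = -1078$)
$\frac{1}{R{\left(1342,E \right)}} = \frac{1}{-1027} = - \frac{1}{1027}$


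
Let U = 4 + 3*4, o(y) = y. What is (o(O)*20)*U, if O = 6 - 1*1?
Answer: 1600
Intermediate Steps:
O = 5 (O = 6 - 1 = 5)
U = 16 (U = 4 + 12 = 16)
(o(O)*20)*U = (5*20)*16 = 100*16 = 1600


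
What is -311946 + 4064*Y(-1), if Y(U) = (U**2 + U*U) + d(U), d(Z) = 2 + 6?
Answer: -271306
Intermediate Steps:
d(Z) = 8
Y(U) = 8 + 2*U**2 (Y(U) = (U**2 + U*U) + 8 = (U**2 + U**2) + 8 = 2*U**2 + 8 = 8 + 2*U**2)
-311946 + 4064*Y(-1) = -311946 + 4064*(8 + 2*(-1)**2) = -311946 + 4064*(8 + 2*1) = -311946 + 4064*(8 + 2) = -311946 + 4064*10 = -311946 + 40640 = -271306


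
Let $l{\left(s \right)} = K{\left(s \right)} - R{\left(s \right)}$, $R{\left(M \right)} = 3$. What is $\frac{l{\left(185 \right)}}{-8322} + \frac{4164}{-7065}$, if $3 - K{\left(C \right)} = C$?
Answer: $- \frac{1235029}{2177590} \approx -0.56715$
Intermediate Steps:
$K{\left(C \right)} = 3 - C$
$l{\left(s \right)} = - s$ ($l{\left(s \right)} = \left(3 - s\right) - 3 = - s$)
$\frac{l{\left(185 \right)}}{-8322} + \frac{4164}{-7065} = \frac{\left(-1\right) 185}{-8322} + \frac{4164}{-7065} = \left(-185\right) \left(- \frac{1}{8322}\right) + 4164 \left(- \frac{1}{7065}\right) = \frac{185}{8322} - \frac{1388}{2355} = - \frac{1235029}{2177590}$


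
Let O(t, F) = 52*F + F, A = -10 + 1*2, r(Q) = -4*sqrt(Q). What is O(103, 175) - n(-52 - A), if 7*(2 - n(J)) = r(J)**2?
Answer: 64207/7 ≈ 9172.4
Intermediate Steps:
A = -8 (A = -10 + 2 = -8)
n(J) = 2 - 16*J/7
O(t, F) = 53*F
O(103, 175) - n(-52 - A) = 53*175 - (2 - 16*(-52 - 1*(-8))/7) = 9275 - (2 - 16*(-52 + 8)/7) = 9275 - (2 - 16/7*(-44)) = 9275 - (2 + 704/7) = 9275 - 1*718/7 = 9275 - 718/7 = 64207/7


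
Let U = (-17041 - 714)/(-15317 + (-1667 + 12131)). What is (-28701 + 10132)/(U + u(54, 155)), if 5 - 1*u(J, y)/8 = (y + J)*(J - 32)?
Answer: 90115357/178300877 ≈ 0.50541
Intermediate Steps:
U = 17755/4853 (U = -17755/(-15317 + 10464) = -17755/(-4853) = -17755*(-1/4853) = 17755/4853 ≈ 3.6586)
u(J, y) = 40 - 8*(-32 + J)*(J + y) (u(J, y) = 40 - 8*(y + J)*(J - 32) = 40 - 8*(J + y)*(-32 + J) = 40 - 8*(-32 + J)*(J + y))
(-28701 + 10132)/(U + u(54, 155)) = (-28701 + 10132)/(17755/4853 + (40 - 8*54**2 + 256*54 + 256*155 - 8*54*155)) = -18569/(17755/4853 + (40 - 8*2916 + 13824 + 39680 - 66960)) = -18569/(17755/4853 + (40 - 23328 + 13824 + 39680 - 66960)) = -18569/(17755/4853 - 36744) = -18569/(-178300877/4853) = -18569*(-4853/178300877) = 90115357/178300877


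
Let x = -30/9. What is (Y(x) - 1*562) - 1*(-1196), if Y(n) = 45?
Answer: 679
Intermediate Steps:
x = -10/3 (x = -30*⅑ = -10/3 ≈ -3.3333)
(Y(x) - 1*562) - 1*(-1196) = (45 - 1*562) - 1*(-1196) = (45 - 562) + 1196 = -517 + 1196 = 679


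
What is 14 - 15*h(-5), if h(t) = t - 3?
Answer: 134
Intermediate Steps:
h(t) = -3 + t
14 - 15*h(-5) = 14 - 15*(-3 - 5) = 14 - 15*(-8) = 14 + 120 = 134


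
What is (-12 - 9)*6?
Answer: -126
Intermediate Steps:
(-12 - 9)*6 = -21*6 = -126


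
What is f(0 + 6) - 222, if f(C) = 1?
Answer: -221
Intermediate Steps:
f(0 + 6) - 222 = 1 - 222 = -221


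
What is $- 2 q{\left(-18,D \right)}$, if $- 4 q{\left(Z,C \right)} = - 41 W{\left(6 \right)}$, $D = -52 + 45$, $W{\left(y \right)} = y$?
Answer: $-123$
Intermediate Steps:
$D = -7$
$q{\left(Z,C \right)} = \frac{123}{2}$ ($q{\left(Z,C \right)} = - \frac{\left(-41\right) 6}{4} = \left(- \frac{1}{4}\right) \left(-246\right) = \frac{123}{2}$)
$- 2 q{\left(-18,D \right)} = \left(-2\right) \frac{123}{2} = -123$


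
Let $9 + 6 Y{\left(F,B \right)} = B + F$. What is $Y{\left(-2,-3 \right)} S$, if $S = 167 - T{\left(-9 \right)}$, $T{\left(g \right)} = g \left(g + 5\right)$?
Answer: $- \frac{917}{3} \approx -305.67$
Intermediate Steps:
$Y{\left(F,B \right)} = - \frac{3}{2} + \frac{B}{6} + \frac{F}{6}$ ($Y{\left(F,B \right)} = - \frac{3}{2} + \frac{B + F}{6} = - \frac{3}{2} + \left(\frac{B}{6} + \frac{F}{6}\right) = - \frac{3}{2} + \frac{B}{6} + \frac{F}{6}$)
$T{\left(g \right)} = g \left(5 + g\right)$
$S = 131$ ($S = 167 - - 9 \left(5 - 9\right) = 167 - \left(-9\right) \left(-4\right) = 167 - 36 = 131$)
$Y{\left(-2,-3 \right)} S = \left(- \frac{3}{2} + \frac{1}{6} \left(-3\right) + \frac{1}{6} \left(-2\right)\right) 131 = \left(- \frac{3}{2} - \frac{1}{2} - \frac{1}{3}\right) 131 = \left(- \frac{7}{3}\right) 131 = - \frac{917}{3}$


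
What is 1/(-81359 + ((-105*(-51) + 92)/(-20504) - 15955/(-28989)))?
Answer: -594390456/48358843871467 ≈ -1.2291e-5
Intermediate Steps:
1/(-81359 + ((-105*(-51) + 92)/(-20504) - 15955/(-28989))) = 1/(-81359 + ((5355 + 92)*(-1/20504) - 15955*(-1/28989))) = 1/(-81359 + (5447*(-1/20504) + 15955/28989)) = 1/(-81359 + (-5447/20504 + 15955/28989)) = 1/(-81359 + 169238237/594390456) = 1/(-48358843871467/594390456) = -594390456/48358843871467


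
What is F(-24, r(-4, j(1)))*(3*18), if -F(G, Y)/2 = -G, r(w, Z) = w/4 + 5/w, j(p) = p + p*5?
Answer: -2592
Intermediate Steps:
j(p) = 6*p (j(p) = p + 5*p = 6*p)
r(w, Z) = 5/w + w/4 (r(w, Z) = w*(1/4) + 5/w = w/4 + 5/w = 5/w + w/4)
F(G, Y) = 2*G (F(G, Y) = -(-2)*G = 2*G)
F(-24, r(-4, j(1)))*(3*18) = (2*(-24))*(3*18) = -48*54 = -2592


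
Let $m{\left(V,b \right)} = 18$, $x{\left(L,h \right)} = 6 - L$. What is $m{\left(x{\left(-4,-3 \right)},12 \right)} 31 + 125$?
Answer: $683$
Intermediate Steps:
$m{\left(x{\left(-4,-3 \right)},12 \right)} 31 + 125 = 18 \cdot 31 + 125 = 558 + 125 = 683$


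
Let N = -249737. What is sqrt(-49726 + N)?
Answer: I*sqrt(299463) ≈ 547.23*I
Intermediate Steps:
sqrt(-49726 + N) = sqrt(-49726 - 249737) = sqrt(-299463) = I*sqrt(299463)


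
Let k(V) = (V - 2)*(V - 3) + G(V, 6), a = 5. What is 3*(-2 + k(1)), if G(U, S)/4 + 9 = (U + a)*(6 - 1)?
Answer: 252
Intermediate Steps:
G(U, S) = 64 + 20*U (G(U, S) = -36 + 4*((U + 5)*(6 - 1)) = -36 + 4*((5 + U)*5) = -36 + 4*(25 + 5*U) = -36 + (100 + 20*U) = 64 + 20*U)
k(V) = 64 + 20*V + (-3 + V)*(-2 + V) (k(V) = (V - 2)*(V - 3) + (64 + 20*V) = (-2 + V)*(-3 + V) + (64 + 20*V) = (-3 + V)*(-2 + V) + (64 + 20*V) = 64 + 20*V + (-3 + V)*(-2 + V))
3*(-2 + k(1)) = 3*(-2 + (70 + 1**2 + 15*1)) = 3*(-2 + (70 + 1 + 15)) = 3*(-2 + 86) = 3*84 = 252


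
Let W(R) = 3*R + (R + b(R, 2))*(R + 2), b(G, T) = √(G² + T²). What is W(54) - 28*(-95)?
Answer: 5846 + 112*√730 ≈ 8872.1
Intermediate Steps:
W(R) = 3*R + (2 + R)*(R + √(4 + R²)) (W(R) = 3*R + (R + √(R² + 2²))*(R + 2) = 3*R + (R + √(R² + 4))*(2 + R) = 3*R + (R + √(4 + R²))*(2 + R) = 3*R + (2 + R)*(R + √(4 + R²)))
W(54) - 28*(-95) = (54² + 2*√(4 + 54²) + 5*54 + 54*√(4 + 54²)) - 28*(-95) = (2916 + 2*√(4 + 2916) + 270 + 54*√(4 + 2916)) + 2660 = (2916 + 2*√2920 + 270 + 54*√2920) + 2660 = (2916 + 2*(2*√730) + 270 + 54*(2*√730)) + 2660 = (2916 + 4*√730 + 270 + 108*√730) + 2660 = (3186 + 112*√730) + 2660 = 5846 + 112*√730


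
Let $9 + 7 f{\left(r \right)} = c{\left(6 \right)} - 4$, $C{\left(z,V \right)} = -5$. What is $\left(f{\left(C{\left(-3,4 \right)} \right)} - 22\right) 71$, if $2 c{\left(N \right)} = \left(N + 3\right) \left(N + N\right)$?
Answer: $- \frac{8023}{7} \approx -1146.1$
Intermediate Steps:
$c{\left(N \right)} = N \left(3 + N\right)$ ($c{\left(N \right)} = \frac{\left(N + 3\right) \left(N + N\right)}{2} = \frac{\left(3 + N\right) 2 N}{2} = \frac{2 N \left(3 + N\right)}{2} = N \left(3 + N\right)$)
$f{\left(r \right)} = \frac{41}{7}$ ($f{\left(r \right)} = - \frac{9}{7} + \frac{6 \left(3 + 6\right) - 4}{7} = - \frac{9}{7} + \frac{6 \cdot 9 - 4}{7} = - \frac{9}{7} + \frac{54 - 4}{7} = - \frac{9}{7} + \frac{1}{7} \cdot 50 = - \frac{9}{7} + \frac{50}{7} = \frac{41}{7}$)
$\left(f{\left(C{\left(-3,4 \right)} \right)} - 22\right) 71 = \left(\frac{41}{7} - 22\right) 71 = \left(- \frac{113}{7}\right) 71 = - \frac{8023}{7}$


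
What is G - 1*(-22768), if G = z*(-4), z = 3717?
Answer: 7900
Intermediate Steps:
G = -14868 (G = 3717*(-4) = -14868)
G - 1*(-22768) = -14868 - 1*(-22768) = -14868 + 22768 = 7900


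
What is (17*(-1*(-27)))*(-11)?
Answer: -5049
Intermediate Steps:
(17*(-1*(-27)))*(-11) = (17*27)*(-11) = 459*(-11) = -5049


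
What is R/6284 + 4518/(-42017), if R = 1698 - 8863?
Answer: -329442917/264034828 ≈ -1.2477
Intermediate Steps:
R = -7165
R/6284 + 4518/(-42017) = -7165/6284 + 4518/(-42017) = -7165*1/6284 + 4518*(-1/42017) = -7165/6284 - 4518/42017 = -329442917/264034828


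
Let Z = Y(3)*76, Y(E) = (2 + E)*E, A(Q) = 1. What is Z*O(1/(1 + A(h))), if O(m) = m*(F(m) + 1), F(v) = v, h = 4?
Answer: 855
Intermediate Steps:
Y(E) = E*(2 + E)
O(m) = m*(1 + m) (O(m) = m*(m + 1) = m*(1 + m))
Z = 1140 (Z = (3*(2 + 3))*76 = (3*5)*76 = 15*76 = 1140)
Z*O(1/(1 + A(h))) = 1140*((1 + 1/(1 + 1))/(1 + 1)) = 1140*((1 + 1/2)/2) = 1140*((1 + ½)/2) = 1140*((½)*(3/2)) = 1140*(¾) = 855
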